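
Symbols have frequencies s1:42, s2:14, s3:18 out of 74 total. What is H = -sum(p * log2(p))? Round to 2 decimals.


Computing entropy H = -sum(p_i * log2(p_i)):
  s1: p = 42/74 = 0.5676, -p*log2(p) = 0.4638
  s2: p = 14/74 = 0.1892, -p*log2(p) = 0.4545
  s3: p = 18/74 = 0.2432, -p*log2(p) = 0.4961
H = sum of terms = 1.4144
Rounded to 2 decimals: 1.41

1.41


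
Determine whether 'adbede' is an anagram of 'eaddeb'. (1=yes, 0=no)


Sort characters of 'adbede': 'abddee'
Sort characters of 'eaddeb': 'abddee'
Sorted forms match -> they ARE anagrams
Result: 1

1


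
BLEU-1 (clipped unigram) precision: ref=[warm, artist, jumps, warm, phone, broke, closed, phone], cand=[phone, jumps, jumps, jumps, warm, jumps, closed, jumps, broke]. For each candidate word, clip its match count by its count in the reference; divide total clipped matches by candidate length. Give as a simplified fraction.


Reference word counts: {'artist': 1, 'broke': 1, 'closed': 1, 'jumps': 1, 'phone': 2, 'warm': 2}
Checking each candidate word (with clipping):
  'phone' -> in reference (ref count 2, used 1/2) -> match (matches: 1)
  'jumps' -> in reference (ref count 1, used 1/1) -> match (matches: 2)
  'jumps' -> ref count 1 already used up (1/1) -> clipped, no match (matches: 2)
  'jumps' -> ref count 1 already used up (1/1) -> clipped, no match (matches: 2)
  'warm' -> in reference (ref count 2, used 1/2) -> match (matches: 3)
  'jumps' -> ref count 1 already used up (1/1) -> clipped, no match (matches: 3)
  'closed' -> in reference (ref count 1, used 1/1) -> match (matches: 4)
  'jumps' -> ref count 1 already used up (1/1) -> clipped, no match (matches: 4)
  'broke' -> in reference (ref count 1, used 1/1) -> match (matches: 5)
Clipped matches: 5, Candidate length: 9
Precision = 5/9

5/9


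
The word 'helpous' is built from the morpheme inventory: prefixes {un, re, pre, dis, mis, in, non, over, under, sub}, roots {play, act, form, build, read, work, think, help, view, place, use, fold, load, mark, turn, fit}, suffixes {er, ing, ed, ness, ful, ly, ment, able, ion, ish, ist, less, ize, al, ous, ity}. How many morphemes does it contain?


Segmenting 'helpous' against the inventory:
  'help' -> root (morpheme 1)
  'ous' -> suffix (morpheme 2)
Total morphemes: 2

2


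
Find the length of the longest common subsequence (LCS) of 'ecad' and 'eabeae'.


DP table for LCS of 'ecad' and 'eabeae':
       e  a  b  e  a  e
    0  0  0  0  0  0  0
  e 0  1  1  1  1  1  1
  c 0  1  1  1  1  1  1
  a 0  1  2  2  2  2  2
  d 0  1  2  2  2  2  2
LCS: 'ea'
LCS length = 2

2


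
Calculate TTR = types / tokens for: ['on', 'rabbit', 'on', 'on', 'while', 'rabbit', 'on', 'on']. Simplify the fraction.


Tokens: 8
Unique types: ('on', 'rabbit', 'while') = 3
TTR = 3/8
Already in lowest terms.

3/8


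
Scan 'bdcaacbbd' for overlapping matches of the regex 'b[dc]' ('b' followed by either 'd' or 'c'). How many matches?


Pattern: b[dc] means 'b' followed by either 'd' or 'c'.
Scanning 'bdcaacbbd' position-by-position:
  Pos 0: window 'bd' -> MATCH
  Pos 1: window 'dc' -> no
  Pos 2: window 'ca' -> no
  Pos 3: window 'aa' -> no
  Pos 4: window 'ac' -> no
  Pos 5: window 'cb' -> no
  Pos 6: window 'bb' -> no
  Pos 7: window 'bd' -> MATCH
  Pos 8: window 'd' -> no
Total matches: 2

2


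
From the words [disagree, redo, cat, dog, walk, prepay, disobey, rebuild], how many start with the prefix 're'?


Checking each word for prefix 're':
  'disagree' -> no (count: 0)
  'redo' -> YES, starts with 're' (count: 1)
  'cat' -> no (count: 1)
  'dog' -> no (count: 1)
  'walk' -> no (count: 1)
  'prepay' -> no (count: 1)
  'disobey' -> no (count: 1)
  'rebuild' -> YES, starts with 're' (count: 2)
Total with prefix 're': 2

2


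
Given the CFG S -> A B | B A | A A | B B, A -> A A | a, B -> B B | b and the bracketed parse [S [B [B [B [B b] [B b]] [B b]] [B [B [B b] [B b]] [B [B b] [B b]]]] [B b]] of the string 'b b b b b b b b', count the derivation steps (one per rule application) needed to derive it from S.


Every bracketed nonterminal node [X ...] in the tree is produced by exactly one rule application.
Reading the tree off as a leftmost derivation:
  Step 1: S  =>  B B   (applied S -> B B)
  Step 2: B B  =>  B B B   (applied B -> B B)
  Step 3: B B B  =>  B B B B   (applied B -> B B)
  Step 4: B B B B  =>  B B B B B   (applied B -> B B)
  Step 5: B B B B B  =>  b B B B B   (applied B -> b)
  Step 6: b B B B B  =>  b b B B B   (applied B -> b)
  Step 7: b b B B B  =>  b b b B B   (applied B -> b)
  Step 8: b b b B B  =>  b b b B B B   (applied B -> B B)
  Step 9: b b b B B B  =>  b b b B B B B   (applied B -> B B)
  Step 10: b b b B B B B  =>  b b b b B B B   (applied B -> b)
  Step 11: b b b b B B B  =>  b b b b b B B   (applied B -> b)
  Step 12: b b b b b B B  =>  b b b b b B B B   (applied B -> B B)
  Step 13: b b b b b B B B  =>  b b b b b b B B   (applied B -> b)
  Step 14: b b b b b b B B  =>  b b b b b b b B   (applied B -> b)
  Step 15: b b b b b b b B  =>  b b b b b b b b   (applied B -> b)
Final yield: b b b b b b b b
Total rewrite steps: 15

15


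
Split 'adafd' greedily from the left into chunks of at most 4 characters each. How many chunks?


'adafd' has 5 characters.
Chunking with max size 4:
  Chunk 1: 'adaf' (positions 0-3)
  Chunk 2: 'd' (positions 4-4)
Total chunks: ceil(5 / 4) = 2

2


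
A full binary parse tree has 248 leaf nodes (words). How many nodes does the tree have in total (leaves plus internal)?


Leaf nodes (terminals): 248
Internal nodes = n - 1 = 248 - 1 = 247
Total = leaves + internal = 248 + 247 = 495

495


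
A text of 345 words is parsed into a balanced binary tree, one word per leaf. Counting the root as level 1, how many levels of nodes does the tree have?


In a balanced binary tree with n leaves the deepest leaf is ceil(log2(n)) edges below the root,
so counting node levels inclusive of root and leaves gives ceil(log2(n)) + 1 levels.
log2(345) = 8.4305
ceil(8.4305) = 9
levels = 9 + 1 = 10

10


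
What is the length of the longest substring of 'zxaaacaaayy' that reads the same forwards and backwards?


Scanning 'zxaaacaaayy' for palindromic substrings.
Substring at positions 2-8: 'aaacaaa'.
Check: reverse('aaacaaa') = 'aaacaaa' -> palindrome confirmed.
Neighbouring characters ('x' / 'y') break symmetry, so it cannot extend further.
No longer palindromic substring exists; longest length = 7

7


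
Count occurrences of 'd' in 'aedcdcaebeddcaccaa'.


Scanning 'aedcdcaebeddcaccaa' for 'd':
  Position 2: 'd' -> MATCH (count: 1)
  Position 4: 'd' -> MATCH (count: 2)
  Position 10: 'd' -> MATCH (count: 3)
  Position 11: 'd' -> MATCH (count: 4)
Total occurrences of 'd': 4

4


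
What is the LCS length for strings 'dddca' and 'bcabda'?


DP table for LCS of 'dddca' and 'bcabda':
       b  c  a  b  d  a
    0  0  0  0  0  0  0
  d 0  0  0  0  0  1  1
  d 0  0  0  0  0  1  1
  d 0  0  0  0  0  1  1
  c 0  0  1  1  1  1  1
  a 0  0  1  2  2  2  2
LCS: 'da'
LCS length = 2

2


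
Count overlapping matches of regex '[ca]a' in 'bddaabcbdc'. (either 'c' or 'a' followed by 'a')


Pattern: [ca]a means either 'c' or 'a' followed by 'a'.
Scanning 'bddaabcbdc' position-by-position:
  Pos 0: window 'bd' -> no
  Pos 1: window 'dd' -> no
  Pos 2: window 'da' -> no
  Pos 3: window 'aa' -> MATCH
  Pos 4: window 'ab' -> no
  Pos 5: window 'bc' -> no
  Pos 6: window 'cb' -> no
  Pos 7: window 'bd' -> no
  Pos 8: window 'dc' -> no
  Pos 9: window 'c' -> no
Total matches: 1

1


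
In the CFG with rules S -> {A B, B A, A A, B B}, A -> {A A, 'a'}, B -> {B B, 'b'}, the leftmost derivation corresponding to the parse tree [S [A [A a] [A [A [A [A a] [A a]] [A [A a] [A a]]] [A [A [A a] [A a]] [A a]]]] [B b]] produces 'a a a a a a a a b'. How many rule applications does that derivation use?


Every bracketed nonterminal node [X ...] in the tree is produced by exactly one rule application.
Reading the tree off as a leftmost derivation:
  Step 1: S  =>  A B   (applied S -> A B)
  Step 2: A B  =>  A A B   (applied A -> A A)
  Step 3: A A B  =>  a A B   (applied A -> a)
  Step 4: a A B  =>  a A A B   (applied A -> A A)
  Step 5: a A A B  =>  a A A A B   (applied A -> A A)
  Step 6: a A A A B  =>  a A A A A B   (applied A -> A A)
  Step 7: a A A A A B  =>  a a A A A B   (applied A -> a)
  Step 8: a a A A A B  =>  a a a A A B   (applied A -> a)
  Step 9: a a a A A B  =>  a a a A A A B   (applied A -> A A)
  Step 10: a a a A A A B  =>  a a a a A A B   (applied A -> a)
  Step 11: a a a a A A B  =>  a a a a a A B   (applied A -> a)
  Step 12: a a a a a A B  =>  a a a a a A A B   (applied A -> A A)
  Step 13: a a a a a A A B  =>  a a a a a A A A B   (applied A -> A A)
  Step 14: a a a a a A A A B  =>  a a a a a a A A B   (applied A -> a)
  Step 15: a a a a a a A A B  =>  a a a a a a a A B   (applied A -> a)
  Step 16: a a a a a a a A B  =>  a a a a a a a a B   (applied A -> a)
  Step 17: a a a a a a a a B  =>  a a a a a a a a b   (applied B -> b)
Final yield: a a a a a a a a b
Total rewrite steps: 17

17


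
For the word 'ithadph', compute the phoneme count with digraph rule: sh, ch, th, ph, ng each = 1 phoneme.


Parsing 'ithadph' greedily, digraphs first:
  'i' -> vowel phoneme (phonemes so far: 1)
  'th' -> digraph (1 consonant phoneme) (phonemes so far: 2)
  'a' -> vowel phoneme (phonemes so far: 3)
  'd' -> consonant phoneme (phonemes so far: 4)
  'ph' -> digraph (1 consonant phoneme) (phonemes so far: 5)
Total phonemes: 5

5


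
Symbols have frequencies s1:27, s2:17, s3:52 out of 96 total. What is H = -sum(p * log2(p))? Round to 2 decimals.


Computing entropy H = -sum(p_i * log2(p_i)):
  s1: p = 27/96 = 0.2812, -p*log2(p) = 0.5147
  s2: p = 17/96 = 0.1771, -p*log2(p) = 0.4423
  s3: p = 52/96 = 0.5417, -p*log2(p) = 0.4791
H = sum of terms = 1.4361
Rounded to 2 decimals: 1.44

1.44


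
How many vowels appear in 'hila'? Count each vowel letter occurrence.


Scanning each character of 'hila':
  Position 1: 'h' -> consonant (running count: 0)
  Position 2: 'i' -> vowel (running count: 1)
  Position 3: 'l' -> consonant (running count: 1)
  Position 4: 'a' -> vowel (running count: 2)
Total vowels: 2

2


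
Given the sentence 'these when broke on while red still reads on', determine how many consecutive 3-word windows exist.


Word trigrams from [9] words:
  Trigram 1: (these when broke)
  Trigram 2: (when broke on)
  Trigram 3: (broke on while)
  Trigram 4: (on while red)
  Trigram 5: (while red still)
  Trigram 6: (red still reads)
  Trigram 7: (still reads on)
Total word trigrams: 9 - 2 = 7

7


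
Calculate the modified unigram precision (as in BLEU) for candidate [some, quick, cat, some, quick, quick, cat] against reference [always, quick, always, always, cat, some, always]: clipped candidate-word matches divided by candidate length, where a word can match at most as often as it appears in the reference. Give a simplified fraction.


Reference word counts: {'always': 4, 'cat': 1, 'quick': 1, 'some': 1}
Checking each candidate word (with clipping):
  'some' -> in reference (ref count 1, used 1/1) -> match (matches: 1)
  'quick' -> in reference (ref count 1, used 1/1) -> match (matches: 2)
  'cat' -> in reference (ref count 1, used 1/1) -> match (matches: 3)
  'some' -> ref count 1 already used up (1/1) -> clipped, no match (matches: 3)
  'quick' -> ref count 1 already used up (1/1) -> clipped, no match (matches: 3)
  'quick' -> ref count 1 already used up (1/1) -> clipped, no match (matches: 3)
  'cat' -> ref count 1 already used up (1/1) -> clipped, no match (matches: 3)
Clipped matches: 3, Candidate length: 7
Precision = 3/7

3/7


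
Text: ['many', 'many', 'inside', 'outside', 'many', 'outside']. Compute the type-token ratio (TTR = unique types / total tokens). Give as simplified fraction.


Tokens: 6
Unique types: ('inside', 'many', 'outside') = 3
TTR = 3/6
Simplify: divide both by 3 -> 1/2
TTR = 1/2

1/2


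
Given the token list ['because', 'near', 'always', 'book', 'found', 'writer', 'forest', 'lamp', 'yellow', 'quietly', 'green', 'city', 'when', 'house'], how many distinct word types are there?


Listing all tokens and tracking unique types:
  Token 1: 'because' -> NEW (unique so far: 1)
  Token 2: 'near' -> NEW (unique so far: 2)
  Token 3: 'always' -> NEW (unique so far: 3)
  Token 4: 'book' -> NEW (unique so far: 4)
  Token 5: 'found' -> NEW (unique so far: 5)
  Token 6: 'writer' -> NEW (unique so far: 6)
  Token 7: 'forest' -> NEW (unique so far: 7)
  Token 8: 'lamp' -> NEW (unique so far: 8)
  Token 9: 'yellow' -> NEW (unique so far: 9)
  Token 10: 'quietly' -> NEW (unique so far: 10)
  Token 11: 'green' -> NEW (unique so far: 11)
  Token 12: 'city' -> NEW (unique so far: 12)
  Token 13: 'when' -> NEW (unique so far: 13)
  Token 14: 'house' -> NEW (unique so far: 14)
Unique types: ('always', 'because', 'book', 'city', 'forest', 'found', 'green', 'house', 'lamp', 'near', 'quietly', 'when', 'writer', 'yellow')
Vocabulary size: 14

14


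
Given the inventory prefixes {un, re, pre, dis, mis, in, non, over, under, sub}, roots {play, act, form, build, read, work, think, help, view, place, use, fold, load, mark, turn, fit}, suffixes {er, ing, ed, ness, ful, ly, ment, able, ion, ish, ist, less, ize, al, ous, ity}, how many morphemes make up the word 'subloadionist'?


Segmenting 'subloadionist' against the inventory:
  'sub' -> prefix (morpheme 1)
  'load' -> root (morpheme 2)
  'ion' -> suffix (morpheme 3)
  'ist' -> suffix (morpheme 4)
Total morphemes: 4

4


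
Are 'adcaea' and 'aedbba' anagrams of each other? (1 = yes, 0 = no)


Sort characters of 'adcaea': 'aaacde'
Sort characters of 'aedbba': 'aabbde'
Sorted forms differ -> they are NOT anagrams
Result: 0

0


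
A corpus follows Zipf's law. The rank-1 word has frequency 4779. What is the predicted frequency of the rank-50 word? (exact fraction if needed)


Zipf's law: freq(rank) = f1 / rank
f1 = 4779, rank = 50
freq = 4779 / 50
GCD(4779, 50) = 1
Simplified: 4779/50

4779/50


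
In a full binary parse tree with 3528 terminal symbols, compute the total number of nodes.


Leaf nodes (terminals): 3528
Internal nodes = n - 1 = 3528 - 1 = 3527
Total = leaves + internal = 3528 + 3527 = 7055

7055


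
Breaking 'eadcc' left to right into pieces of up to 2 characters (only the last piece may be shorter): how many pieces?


'eadcc' has 5 characters.
Chunking with max size 2:
  Chunk 1: 'ea' (positions 0-1)
  Chunk 2: 'dc' (positions 2-3)
  Chunk 3: 'c' (positions 4-4)
Total chunks: ceil(5 / 2) = 3

3


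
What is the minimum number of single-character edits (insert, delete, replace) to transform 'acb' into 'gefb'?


Building DP table for s1='acb' (len 3) and s2='gefb' (len 4):
       g  e  f  b
    0  1  2  3  4
  a 1  1  2  3  4
  c 2  2  2  3  4
  b 3  3  3  3  3
Edit distance = dp[3][4] = 3

3


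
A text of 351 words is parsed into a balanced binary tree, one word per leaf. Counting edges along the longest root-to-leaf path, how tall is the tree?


In a balanced binary tree with n leaves the deepest leaf is ceil(log2(n)) edges below the root.
log2(351) = 8.4553
ceil(8.4553) = 9
height (edges) = 9

9


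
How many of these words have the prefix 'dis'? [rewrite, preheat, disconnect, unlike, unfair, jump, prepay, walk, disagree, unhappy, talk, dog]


Checking each word for prefix 'dis':
  'rewrite' -> no (count: 0)
  'preheat' -> no (count: 0)
  'disconnect' -> YES, starts with 'dis' (count: 1)
  'unlike' -> no (count: 1)
  'unfair' -> no (count: 1)
  'jump' -> no (count: 1)
  'prepay' -> no (count: 1)
  'walk' -> no (count: 1)
  'disagree' -> YES, starts with 'dis' (count: 2)
  'unhappy' -> no (count: 2)
  'talk' -> no (count: 2)
  'dog' -> no (count: 2)
Total with prefix 'dis': 2

2


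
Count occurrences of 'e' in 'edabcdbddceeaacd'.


Scanning 'edabcdbddceeaacd' for 'e':
  Position 0: 'e' -> MATCH (count: 1)
  Position 10: 'e' -> MATCH (count: 2)
  Position 11: 'e' -> MATCH (count: 3)
Total occurrences of 'e': 3

3


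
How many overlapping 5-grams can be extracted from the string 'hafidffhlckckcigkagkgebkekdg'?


String 'hafidffhlckckcigkagkgebkekdg' has length L = 28.
Number of overlapping n-grams = L - n + 1
Substituting: 28 - 5 + 1 = 24

24


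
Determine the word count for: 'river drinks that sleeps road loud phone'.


Counting words by splitting on spaces:
  Word 1: 'river'
  Word 2: 'drinks'
  Word 3: 'that'
  Word 4: 'sleeps'
  Word 5: 'road'
  Word 6: 'loud'
  Word 7: 'phone'
Total words: 7

7


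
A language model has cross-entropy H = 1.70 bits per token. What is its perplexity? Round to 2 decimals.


Perplexity formula: PP = 2^H
H = 1.70
PP = 2^1.70
Decompose: 2^1.70 = 2^1 * 2^0.70
2^1 = 2, 2^0.70 ~ 1.6245048
PP ~ 2 * 1.6245048 = 3.2490096
Rounded to 2 decimals: 3.25

3.25


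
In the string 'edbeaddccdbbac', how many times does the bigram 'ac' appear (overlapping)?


Scanning 'edbeaddccdbbac' for bigram 'ac':
  Position 0: 'ed' -> no
  Position 1: 'db' -> no
  Position 2: 'be' -> no
  Position 3: 'ea' -> no
  Position 4: 'ad' -> no
  Position 5: 'dd' -> no
  Position 6: 'dc' -> no
  Position 7: 'cc' -> no
  Position 8: 'cd' -> no
  Position 9: 'db' -> no
  Position 10: 'bb' -> no
  Position 11: 'ba' -> no
  Position 12: 'ac' -> MATCH
Total matches: 1

1


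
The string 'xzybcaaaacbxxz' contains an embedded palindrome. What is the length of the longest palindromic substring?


Scanning 'xzybcaaaacbxxz' for palindromic substrings.
Substring at positions 3-10: 'bcaaaacb'.
Check: reverse('bcaaaacb') = 'bcaaaacb' -> palindrome confirmed.
Neighbouring characters ('y' / 'x') break symmetry, so it cannot extend further.
No longer palindromic substring exists; longest length = 8

8


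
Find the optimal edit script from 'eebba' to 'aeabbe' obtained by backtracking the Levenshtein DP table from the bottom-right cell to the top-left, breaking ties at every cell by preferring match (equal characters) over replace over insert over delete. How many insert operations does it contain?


Edit distance = 3. Backtracking from cell (5, 6) with preference match > replace > insert > delete,
then listing the resulting alignment 'eebba' -> 'aeabbe' left to right:
  Step 1: insert 'a' [insertion #1]
  Step 2: keep 'e'
  Step 3: replace e->a
  Step 4: keep 'b'
  Step 5: keep 'b'
  Step 6: replace a->e
Total insertions: 1

1


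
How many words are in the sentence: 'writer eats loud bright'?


Counting words by splitting on spaces:
  Word 1: 'writer'
  Word 2: 'eats'
  Word 3: 'loud'
  Word 4: 'bright'
Total words: 4

4


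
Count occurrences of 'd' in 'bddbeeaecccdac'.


Scanning 'bddbeeaecccdac' for 'd':
  Position 1: 'd' -> MATCH (count: 1)
  Position 2: 'd' -> MATCH (count: 2)
  Position 11: 'd' -> MATCH (count: 3)
Total occurrences of 'd': 3

3


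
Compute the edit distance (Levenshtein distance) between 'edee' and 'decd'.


Building DP table for s1='edee' (len 4) and s2='decd' (len 4):
       d  e  c  d
    0  1  2  3  4
  e 1  1  1  2  3
  d 2  1  2  2  2
  e 3  2  1  2  3
  e 4  3  2  2  3
Edit distance = dp[4][4] = 3

3


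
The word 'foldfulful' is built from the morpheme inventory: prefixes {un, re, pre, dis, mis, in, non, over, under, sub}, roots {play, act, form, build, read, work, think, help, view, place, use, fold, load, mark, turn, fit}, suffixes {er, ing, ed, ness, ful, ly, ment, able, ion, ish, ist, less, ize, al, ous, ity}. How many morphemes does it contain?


Segmenting 'foldfulful' against the inventory:
  'fold' -> root (morpheme 1)
  'ful' -> suffix (morpheme 2)
  'ful' -> suffix (morpheme 3)
Total morphemes: 3

3


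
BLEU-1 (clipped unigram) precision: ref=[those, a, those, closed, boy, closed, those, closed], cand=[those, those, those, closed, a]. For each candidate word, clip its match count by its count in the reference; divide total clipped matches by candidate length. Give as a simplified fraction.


Reference word counts: {'a': 1, 'boy': 1, 'closed': 3, 'those': 3}
Checking each candidate word (with clipping):
  'those' -> in reference (ref count 3, used 1/3) -> match (matches: 1)
  'those' -> in reference (ref count 3, used 2/3) -> match (matches: 2)
  'those' -> in reference (ref count 3, used 3/3) -> match (matches: 3)
  'closed' -> in reference (ref count 3, used 1/3) -> match (matches: 4)
  'a' -> in reference (ref count 1, used 1/1) -> match (matches: 5)
Clipped matches: 5, Candidate length: 5
Precision = 5/5 = 1

1


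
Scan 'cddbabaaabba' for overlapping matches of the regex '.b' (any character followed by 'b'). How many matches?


Pattern: .b means any character followed by 'b'.
Scanning 'cddbabaaabba' position-by-position:
  Pos 0: window 'cd' -> no
  Pos 1: window 'dd' -> no
  Pos 2: window 'db' -> MATCH
  Pos 3: window 'ba' -> no
  Pos 4: window 'ab' -> MATCH
  Pos 5: window 'ba' -> no
  Pos 6: window 'aa' -> no
  Pos 7: window 'aa' -> no
  Pos 8: window 'ab' -> MATCH
  Pos 9: window 'bb' -> MATCH
  Pos 10: window 'ba' -> no
  Pos 11: window 'a' -> no
Total matches: 4

4


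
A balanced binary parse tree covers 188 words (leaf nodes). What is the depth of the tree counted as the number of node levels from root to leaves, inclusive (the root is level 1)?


In a balanced binary tree with n leaves the deepest leaf is ceil(log2(n)) edges below the root,
so counting node levels inclusive of root and leaves gives ceil(log2(n)) + 1 levels.
log2(188) = 7.5546
ceil(7.5546) = 8
levels = 8 + 1 = 9

9


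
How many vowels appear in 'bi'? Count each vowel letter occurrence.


Scanning each character of 'bi':
  Position 1: 'b' -> consonant (running count: 0)
  Position 2: 'i' -> vowel (running count: 1)
Total vowels: 1

1


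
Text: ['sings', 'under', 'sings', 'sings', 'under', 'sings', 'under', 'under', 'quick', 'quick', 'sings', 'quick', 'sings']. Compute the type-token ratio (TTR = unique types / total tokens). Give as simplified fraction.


Tokens: 13
Unique types: ('quick', 'sings', 'under') = 3
TTR = 3/13
Already in lowest terms.

3/13


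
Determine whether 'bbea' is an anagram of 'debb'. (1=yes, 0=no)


Sort characters of 'bbea': 'abbe'
Sort characters of 'debb': 'bbde'
Sorted forms differ -> they are NOT anagrams
Result: 0

0


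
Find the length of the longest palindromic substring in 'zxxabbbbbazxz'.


Scanning 'zxxabbbbbazxz' for palindromic substrings.
Substring at positions 3-9: 'abbbbba'.
Check: reverse('abbbbba') = 'abbbbba' -> palindrome confirmed.
Neighbouring characters ('x' / 'z') break symmetry, so it cannot extend further.
No longer palindromic substring exists; longest length = 7

7


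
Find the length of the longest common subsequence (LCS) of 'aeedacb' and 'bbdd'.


DP table for LCS of 'aeedacb' and 'bbdd':
       b  b  d  d
    0  0  0  0  0
  a 0  0  0  0  0
  e 0  0  0  0  0
  e 0  0  0  0  0
  d 0  0  0  1  1
  a 0  0  0  1  1
  c 0  0  0  1  1
  b 0  1  1  1  1
LCS: 'd'
LCS length = 1

1


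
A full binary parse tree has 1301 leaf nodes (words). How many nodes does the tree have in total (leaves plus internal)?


Leaf nodes (terminals): 1301
Internal nodes = n - 1 = 1301 - 1 = 1300
Total = leaves + internal = 1301 + 1300 = 2601

2601


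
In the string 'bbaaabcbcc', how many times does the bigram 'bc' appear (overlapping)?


Scanning 'bbaaabcbcc' for bigram 'bc':
  Position 0: 'bb' -> no
  Position 1: 'ba' -> no
  Position 2: 'aa' -> no
  Position 3: 'aa' -> no
  Position 4: 'ab' -> no
  Position 5: 'bc' -> MATCH
  Position 6: 'cb' -> no
  Position 7: 'bc' -> MATCH
  Position 8: 'cc' -> no
Total matches: 2

2


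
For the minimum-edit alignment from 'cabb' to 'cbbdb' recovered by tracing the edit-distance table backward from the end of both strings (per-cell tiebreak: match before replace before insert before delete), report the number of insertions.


Edit distance = 2. Backtracking from cell (4, 5) with preference match > replace > insert > delete,
then listing the resulting alignment 'cabb' -> 'cbbdb' left to right:
  Step 1: keep 'c'
  Step 2: replace a->b
  Step 3: keep 'b'
  Step 4: insert 'd' [insertion #1]
  Step 5: keep 'b'
Total insertions: 1

1


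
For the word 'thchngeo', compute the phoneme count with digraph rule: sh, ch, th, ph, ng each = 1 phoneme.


Parsing 'thchngeo' greedily, digraphs first:
  'th' -> digraph (1 consonant phoneme) (phonemes so far: 1)
  'ch' -> digraph (1 consonant phoneme) (phonemes so far: 2)
  'ng' -> digraph (1 consonant phoneme) (phonemes so far: 3)
  'e' -> vowel phoneme (phonemes so far: 4)
  'o' -> vowel phoneme (phonemes so far: 5)
Total phonemes: 5

5


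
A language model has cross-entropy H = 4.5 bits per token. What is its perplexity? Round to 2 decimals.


Perplexity formula: PP = 2^H
H = 4.5
PP = 2^4.5
Decompose: 2^4.5 = 2^4 * 2^0.5 = 2^4 * sqrt(2)
2^4 = 16, sqrt(2) ~ 1.4142136
PP ~ 16 * 1.4142136 = 22.6274176
Rounded to 2 decimals: 22.63

22.63


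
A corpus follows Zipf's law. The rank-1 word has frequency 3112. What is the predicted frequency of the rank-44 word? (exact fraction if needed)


Zipf's law: freq(rank) = f1 / rank
f1 = 3112, rank = 44
freq = 3112 / 44
GCD(3112, 44) = 4
Simplified: 778/11

778/11


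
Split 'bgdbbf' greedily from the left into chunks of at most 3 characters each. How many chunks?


'bgdbbf' has 6 characters.
Chunking with max size 3:
  Chunk 1: 'bgd' (positions 0-2)
  Chunk 2: 'bbf' (positions 3-5)
Total chunks: ceil(6 / 3) = 2

2


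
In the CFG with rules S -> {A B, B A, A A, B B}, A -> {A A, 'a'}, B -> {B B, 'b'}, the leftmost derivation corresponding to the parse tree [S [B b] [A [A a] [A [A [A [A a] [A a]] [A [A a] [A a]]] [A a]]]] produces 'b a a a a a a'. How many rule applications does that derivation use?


Every bracketed nonterminal node [X ...] in the tree is produced by exactly one rule application.
Reading the tree off as a leftmost derivation:
  Step 1: S  =>  B A   (applied S -> B A)
  Step 2: B A  =>  b A   (applied B -> b)
  Step 3: b A  =>  b A A   (applied A -> A A)
  Step 4: b A A  =>  b a A   (applied A -> a)
  Step 5: b a A  =>  b a A A   (applied A -> A A)
  Step 6: b a A A  =>  b a A A A   (applied A -> A A)
  Step 7: b a A A A  =>  b a A A A A   (applied A -> A A)
  Step 8: b a A A A A  =>  b a a A A A   (applied A -> a)
  Step 9: b a a A A A  =>  b a a a A A   (applied A -> a)
  Step 10: b a a a A A  =>  b a a a A A A   (applied A -> A A)
  Step 11: b a a a A A A  =>  b a a a a A A   (applied A -> a)
  Step 12: b a a a a A A  =>  b a a a a a A   (applied A -> a)
  Step 13: b a a a a a A  =>  b a a a a a a   (applied A -> a)
Final yield: b a a a a a a
Total rewrite steps: 13

13


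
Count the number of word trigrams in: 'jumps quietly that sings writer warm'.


Word trigrams from [6] words:
  Trigram 1: (jumps quietly that)
  Trigram 2: (quietly that sings)
  Trigram 3: (that sings writer)
  Trigram 4: (sings writer warm)
Total word trigrams: 6 - 2 = 4

4


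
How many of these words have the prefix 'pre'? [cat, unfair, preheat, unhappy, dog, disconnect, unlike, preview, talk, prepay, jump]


Checking each word for prefix 'pre':
  'cat' -> no (count: 0)
  'unfair' -> no (count: 0)
  'preheat' -> YES, starts with 'pre' (count: 1)
  'unhappy' -> no (count: 1)
  'dog' -> no (count: 1)
  'disconnect' -> no (count: 1)
  'unlike' -> no (count: 1)
  'preview' -> YES, starts with 'pre' (count: 2)
  'talk' -> no (count: 2)
  'prepay' -> YES, starts with 'pre' (count: 3)
  'jump' -> no (count: 3)
Total with prefix 'pre': 3

3


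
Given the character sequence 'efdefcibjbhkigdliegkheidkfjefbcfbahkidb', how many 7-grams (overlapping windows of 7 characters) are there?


String 'efdefcibjbhkigdliegkheidkfjefbcfbahkidb' has length L = 39.
Number of overlapping n-grams = L - n + 1
Substituting: 39 - 7 + 1 = 33

33


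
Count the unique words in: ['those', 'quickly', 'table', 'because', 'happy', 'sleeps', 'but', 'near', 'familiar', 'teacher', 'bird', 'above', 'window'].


Listing all tokens and tracking unique types:
  Token 1: 'those' -> NEW (unique so far: 1)
  Token 2: 'quickly' -> NEW (unique so far: 2)
  Token 3: 'table' -> NEW (unique so far: 3)
  Token 4: 'because' -> NEW (unique so far: 4)
  Token 5: 'happy' -> NEW (unique so far: 5)
  Token 6: 'sleeps' -> NEW (unique so far: 6)
  Token 7: 'but' -> NEW (unique so far: 7)
  Token 8: 'near' -> NEW (unique so far: 8)
  Token 9: 'familiar' -> NEW (unique so far: 9)
  Token 10: 'teacher' -> NEW (unique so far: 10)
  Token 11: 'bird' -> NEW (unique so far: 11)
  Token 12: 'above' -> NEW (unique so far: 12)
  Token 13: 'window' -> NEW (unique so far: 13)
Unique types: ('above', 'because', 'bird', 'but', 'familiar', 'happy', 'near', 'quickly', 'sleeps', 'table', 'teacher', 'those', 'window')
Vocabulary size: 13

13


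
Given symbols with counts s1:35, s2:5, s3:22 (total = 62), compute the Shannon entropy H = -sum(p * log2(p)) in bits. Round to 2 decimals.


Computing entropy H = -sum(p_i * log2(p_i)):
  s1: p = 35/62 = 0.5645, -p*log2(p) = 0.4657
  s2: p = 5/62 = 0.0806, -p*log2(p) = 0.2929
  s3: p = 22/62 = 0.3548, -p*log2(p) = 0.5304
H = sum of terms = 1.2890
Rounded to 2 decimals: 1.29

1.29


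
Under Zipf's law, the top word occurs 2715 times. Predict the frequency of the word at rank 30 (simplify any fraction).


Zipf's law: freq(rank) = f1 / rank
f1 = 2715, rank = 30
freq = 2715 / 30
GCD(2715, 30) = 15
Simplified: 181/2

181/2


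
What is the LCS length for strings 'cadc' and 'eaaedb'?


DP table for LCS of 'cadc' and 'eaaedb':
       e  a  a  e  d  b
    0  0  0  0  0  0  0
  c 0  0  0  0  0  0  0
  a 0  0  1  1  1  1  1
  d 0  0  1  1  1  2  2
  c 0  0  1  1  1  2  2
LCS: 'ad'
LCS length = 2

2


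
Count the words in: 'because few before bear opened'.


Counting words by splitting on spaces:
  Word 1: 'because'
  Word 2: 'few'
  Word 3: 'before'
  Word 4: 'bear'
  Word 5: 'opened'
Total words: 5

5


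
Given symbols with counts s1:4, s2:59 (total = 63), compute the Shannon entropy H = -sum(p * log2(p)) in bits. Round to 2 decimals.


Computing entropy H = -sum(p_i * log2(p_i)):
  s1: p = 4/63 = 0.0635, -p*log2(p) = 0.2525
  s2: p = 59/63 = 0.9365, -p*log2(p) = 0.0886
H = sum of terms = 0.3411
Rounded to 2 decimals: 0.34

0.34


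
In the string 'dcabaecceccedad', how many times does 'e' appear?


Scanning 'dcabaecceccedad' for 'e':
  Position 5: 'e' -> MATCH (count: 1)
  Position 8: 'e' -> MATCH (count: 2)
  Position 11: 'e' -> MATCH (count: 3)
Total occurrences of 'e': 3

3


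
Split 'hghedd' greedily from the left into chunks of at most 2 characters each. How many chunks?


'hghedd' has 6 characters.
Chunking with max size 2:
  Chunk 1: 'hg' (positions 0-1)
  Chunk 2: 'he' (positions 2-3)
  Chunk 3: 'dd' (positions 4-5)
Total chunks: ceil(6 / 2) = 3

3


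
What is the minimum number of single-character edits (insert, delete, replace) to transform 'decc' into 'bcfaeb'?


Building DP table for s1='decc' (len 4) and s2='bcfaeb' (len 6):
       b  c  f  a  e  b
    0  1  2  3  4  5  6
  d 1  1  2  3  4  5  6
  e 2  2  2  3  4  4  5
  c 3  3  2  3  4  5  5
  c 4  4  3  3  4  5  6
Edit distance = dp[4][6] = 6

6


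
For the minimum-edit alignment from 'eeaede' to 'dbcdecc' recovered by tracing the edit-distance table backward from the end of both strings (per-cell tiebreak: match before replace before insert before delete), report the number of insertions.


Edit distance = 6. Backtracking from cell (6, 7) with preference match > replace > insert > delete,
then listing the resulting alignment 'eeaede' -> 'dbcdecc' left to right:
  Step 1: insert 'd' [insertion #1]
  Step 2: replace e->b
  Step 3: replace e->c
  Step 4: replace a->d
  Step 5: keep 'e'
  Step 6: replace d->c
  Step 7: replace e->c
Total insertions: 1

1


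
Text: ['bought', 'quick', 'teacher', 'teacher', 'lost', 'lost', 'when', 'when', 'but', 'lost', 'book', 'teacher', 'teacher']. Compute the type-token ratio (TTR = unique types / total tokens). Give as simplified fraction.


Tokens: 13
Unique types: ('book', 'bought', 'but', 'lost', 'quick', 'teacher', 'when') = 7
TTR = 7/13
Already in lowest terms.

7/13


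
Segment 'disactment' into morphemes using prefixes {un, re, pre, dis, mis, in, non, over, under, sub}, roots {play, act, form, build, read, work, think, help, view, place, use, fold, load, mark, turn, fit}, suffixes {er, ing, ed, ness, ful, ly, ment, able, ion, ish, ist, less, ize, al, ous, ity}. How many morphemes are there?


Segmenting 'disactment' against the inventory:
  'dis' -> prefix (morpheme 1)
  'act' -> root (morpheme 2)
  'ment' -> suffix (morpheme 3)
Total morphemes: 3

3


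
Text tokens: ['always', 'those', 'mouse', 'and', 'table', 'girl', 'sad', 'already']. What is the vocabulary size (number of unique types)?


Listing all tokens and tracking unique types:
  Token 1: 'always' -> NEW (unique so far: 1)
  Token 2: 'those' -> NEW (unique so far: 2)
  Token 3: 'mouse' -> NEW (unique so far: 3)
  Token 4: 'and' -> NEW (unique so far: 4)
  Token 5: 'table' -> NEW (unique so far: 5)
  Token 6: 'girl' -> NEW (unique so far: 6)
  Token 7: 'sad' -> NEW (unique so far: 7)
  Token 8: 'already' -> NEW (unique so far: 8)
Unique types: ('already', 'always', 'and', 'girl', 'mouse', 'sad', 'table', 'those')
Vocabulary size: 8

8


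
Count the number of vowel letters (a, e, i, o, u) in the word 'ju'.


Scanning each character of 'ju':
  Position 1: 'j' -> consonant (running count: 0)
  Position 2: 'u' -> vowel (running count: 1)
Total vowels: 1

1


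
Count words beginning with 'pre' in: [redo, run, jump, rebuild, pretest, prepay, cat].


Checking each word for prefix 'pre':
  'redo' -> no (count: 0)
  'run' -> no (count: 0)
  'jump' -> no (count: 0)
  'rebuild' -> no (count: 0)
  'pretest' -> YES, starts with 'pre' (count: 1)
  'prepay' -> YES, starts with 'pre' (count: 2)
  'cat' -> no (count: 2)
Total with prefix 'pre': 2

2


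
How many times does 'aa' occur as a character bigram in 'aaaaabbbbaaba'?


Scanning 'aaaaabbbbaaba' for bigram 'aa':
  Position 0: 'aa' -> MATCH
  Position 1: 'aa' -> MATCH
  Position 2: 'aa' -> MATCH
  Position 3: 'aa' -> MATCH
  Position 4: 'ab' -> no
  Position 5: 'bb' -> no
  Position 6: 'bb' -> no
  Position 7: 'bb' -> no
  Position 8: 'ba' -> no
  Position 9: 'aa' -> MATCH
  Position 10: 'ab' -> no
  Position 11: 'ba' -> no
Total matches: 5

5


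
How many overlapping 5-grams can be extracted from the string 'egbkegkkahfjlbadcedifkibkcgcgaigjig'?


String 'egbkegkkahfjlbadcedifkibkcgcgaigjig' has length L = 35.
Number of overlapping n-grams = L - n + 1
Substituting: 35 - 5 + 1 = 31

31


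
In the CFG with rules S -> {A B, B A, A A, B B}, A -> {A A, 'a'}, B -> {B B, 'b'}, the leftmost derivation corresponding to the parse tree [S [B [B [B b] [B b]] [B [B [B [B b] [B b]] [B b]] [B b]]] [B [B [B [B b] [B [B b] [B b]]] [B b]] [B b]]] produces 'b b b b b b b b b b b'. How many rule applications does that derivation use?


Every bracketed nonterminal node [X ...] in the tree is produced by exactly one rule application.
Reading the tree off as a leftmost derivation:
  Step 1: S  =>  B B   (applied S -> B B)
  Step 2: B B  =>  B B B   (applied B -> B B)
  Step 3: B B B  =>  B B B B   (applied B -> B B)
  Step 4: B B B B  =>  b B B B   (applied B -> b)
  Step 5: b B B B  =>  b b B B   (applied B -> b)
  Step 6: b b B B  =>  b b B B B   (applied B -> B B)
  Step 7: b b B B B  =>  b b B B B B   (applied B -> B B)
  Step 8: b b B B B B  =>  b b B B B B B   (applied B -> B B)
  Step 9: b b B B B B B  =>  b b b B B B B   (applied B -> b)
  Step 10: b b b B B B B  =>  b b b b B B B   (applied B -> b)
  Step 11: b b b b B B B  =>  b b b b b B B   (applied B -> b)
  Step 12: b b b b b B B  =>  b b b b b b B   (applied B -> b)
  Step 13: b b b b b b B  =>  b b b b b b B B   (applied B -> B B)
  Step 14: b b b b b b B B  =>  b b b b b b B B B   (applied B -> B B)
  Step 15: b b b b b b B B B  =>  b b b b b b B B B B   (applied B -> B B)
  Step 16: b b b b b b B B B B  =>  b b b b b b b B B B   (applied B -> b)
  Step 17: b b b b b b b B B B  =>  b b b b b b b B B B B   (applied B -> B B)
  Step 18: b b b b b b b B B B B  =>  b b b b b b b b B B B   (applied B -> b)
  Step 19: b b b b b b b b B B B  =>  b b b b b b b b b B B   (applied B -> b)
  Step 20: b b b b b b b b b B B  =>  b b b b b b b b b b B   (applied B -> b)
  Step 21: b b b b b b b b b b B  =>  b b b b b b b b b b b   (applied B -> b)
Final yield: b b b b b b b b b b b
Total rewrite steps: 21

21


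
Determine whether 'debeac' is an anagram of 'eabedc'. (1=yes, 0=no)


Sort characters of 'debeac': 'abcdee'
Sort characters of 'eabedc': 'abcdee'
Sorted forms match -> they ARE anagrams
Result: 1

1


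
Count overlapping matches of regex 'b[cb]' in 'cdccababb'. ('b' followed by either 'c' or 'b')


Pattern: b[cb] means 'b' followed by either 'c' or 'b'.
Scanning 'cdccababb' position-by-position:
  Pos 0: window 'cd' -> no
  Pos 1: window 'dc' -> no
  Pos 2: window 'cc' -> no
  Pos 3: window 'ca' -> no
  Pos 4: window 'ab' -> no
  Pos 5: window 'ba' -> no
  Pos 6: window 'ab' -> no
  Pos 7: window 'bb' -> MATCH
  Pos 8: window 'b' -> no
Total matches: 1

1


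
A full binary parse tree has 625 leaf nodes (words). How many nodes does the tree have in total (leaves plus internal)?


Leaf nodes (terminals): 625
Internal nodes = n - 1 = 625 - 1 = 624
Total = leaves + internal = 625 + 624 = 1249

1249


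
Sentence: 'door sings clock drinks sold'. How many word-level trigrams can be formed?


Word trigrams from [5] words:
  Trigram 1: (door sings clock)
  Trigram 2: (sings clock drinks)
  Trigram 3: (clock drinks sold)
Total word trigrams: 5 - 2 = 3

3


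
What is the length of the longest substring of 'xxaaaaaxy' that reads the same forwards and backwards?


Scanning 'xxaaaaaxy' for palindromic substrings.
Substring at positions 1-7: 'xaaaaax'.
Check: reverse('xaaaaax') = 'xaaaaax' -> palindrome confirmed.
Neighbouring characters ('x' / 'y') break symmetry, so it cannot extend further.
No longer palindromic substring exists; longest length = 7

7


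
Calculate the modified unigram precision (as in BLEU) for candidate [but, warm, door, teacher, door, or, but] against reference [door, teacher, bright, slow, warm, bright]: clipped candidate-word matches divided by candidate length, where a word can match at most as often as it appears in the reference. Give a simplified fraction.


Reference word counts: {'bright': 2, 'door': 1, 'slow': 1, 'teacher': 1, 'warm': 1}
Checking each candidate word (with clipping):
  'but' -> not in reference -> no match (matches: 0)
  'warm' -> in reference (ref count 1, used 1/1) -> match (matches: 1)
  'door' -> in reference (ref count 1, used 1/1) -> match (matches: 2)
  'teacher' -> in reference (ref count 1, used 1/1) -> match (matches: 3)
  'door' -> ref count 1 already used up (1/1) -> clipped, no match (matches: 3)
  'or' -> not in reference -> no match (matches: 3)
  'but' -> not in reference -> no match (matches: 3)
Clipped matches: 3, Candidate length: 7
Precision = 3/7

3/7


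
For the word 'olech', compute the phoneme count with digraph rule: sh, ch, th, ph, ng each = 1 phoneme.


Parsing 'olech' greedily, digraphs first:
  'o' -> vowel phoneme (phonemes so far: 1)
  'l' -> consonant phoneme (phonemes so far: 2)
  'e' -> vowel phoneme (phonemes so far: 3)
  'ch' -> digraph (1 consonant phoneme) (phonemes so far: 4)
Total phonemes: 4

4


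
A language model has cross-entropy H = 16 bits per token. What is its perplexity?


Perplexity formula: PP = 2^H
H = 16
PP = 2^16
PP = 2^16 = 65536

65536


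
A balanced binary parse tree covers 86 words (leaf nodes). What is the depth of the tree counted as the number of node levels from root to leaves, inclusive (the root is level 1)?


In a balanced binary tree with n leaves the deepest leaf is ceil(log2(n)) edges below the root,
so counting node levels inclusive of root and leaves gives ceil(log2(n)) + 1 levels.
log2(86) = 6.4263
ceil(6.4263) = 7
levels = 7 + 1 = 8

8


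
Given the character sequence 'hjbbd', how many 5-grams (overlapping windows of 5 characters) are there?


String 'hjbbd' has length L = 5.
Number of overlapping n-grams = L - n + 1
Substituting: 5 - 5 + 1 = 1

1
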